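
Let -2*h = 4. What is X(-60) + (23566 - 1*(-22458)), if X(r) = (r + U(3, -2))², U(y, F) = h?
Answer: 49868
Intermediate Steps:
h = -2 (h = -½*4 = -2)
U(y, F) = -2
X(r) = (-2 + r)² (X(r) = (r - 2)² = (-2 + r)²)
X(-60) + (23566 - 1*(-22458)) = (-2 - 60)² + (23566 - 1*(-22458)) = (-62)² + (23566 + 22458) = 3844 + 46024 = 49868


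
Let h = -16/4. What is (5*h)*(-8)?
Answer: 160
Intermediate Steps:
h = -4 (h = -16*¼ = -4)
(5*h)*(-8) = (5*(-4))*(-8) = -20*(-8) = 160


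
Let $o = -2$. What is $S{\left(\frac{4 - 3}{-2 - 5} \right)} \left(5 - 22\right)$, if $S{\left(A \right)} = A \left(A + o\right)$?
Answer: $- \frac{255}{49} \approx -5.2041$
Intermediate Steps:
$S{\left(A \right)} = A \left(-2 + A\right)$ ($S{\left(A \right)} = A \left(A - 2\right) = A \left(-2 + A\right)$)
$S{\left(\frac{4 - 3}{-2 - 5} \right)} \left(5 - 22\right) = \frac{4 - 3}{-2 - 5} \left(-2 + \frac{4 - 3}{-2 - 5}\right) \left(5 - 22\right) = 1 \frac{1}{-7} \left(-2 + 1 \frac{1}{-7}\right) \left(-17\right) = 1 \left(- \frac{1}{7}\right) \left(-2 + 1 \left(- \frac{1}{7}\right)\right) \left(-17\right) = - \frac{-2 - \frac{1}{7}}{7} \left(-17\right) = \left(- \frac{1}{7}\right) \left(- \frac{15}{7}\right) \left(-17\right) = \frac{15}{49} \left(-17\right) = - \frac{255}{49}$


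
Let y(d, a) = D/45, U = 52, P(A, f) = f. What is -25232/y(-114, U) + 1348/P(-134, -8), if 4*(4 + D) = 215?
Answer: -9150583/398 ≈ -22991.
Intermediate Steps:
D = 199/4 (D = -4 + (1/4)*215 = -4 + 215/4 = 199/4 ≈ 49.750)
y(d, a) = 199/180 (y(d, a) = (199/4)/45 = (199/4)*(1/45) = 199/180)
-25232/y(-114, U) + 1348/P(-134, -8) = -25232/199/180 + 1348/(-8) = -25232*180/199 + 1348*(-1/8) = -4541760/199 - 337/2 = -9150583/398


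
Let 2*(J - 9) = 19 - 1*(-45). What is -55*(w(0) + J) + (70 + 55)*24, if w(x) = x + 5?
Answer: 470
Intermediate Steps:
w(x) = 5 + x
J = 41 (J = 9 + (19 - 1*(-45))/2 = 9 + (19 + 45)/2 = 9 + (1/2)*64 = 9 + 32 = 41)
-55*(w(0) + J) + (70 + 55)*24 = -55*((5 + 0) + 41) + (70 + 55)*24 = -55*(5 + 41) + 125*24 = -55*46 + 3000 = -2530 + 3000 = 470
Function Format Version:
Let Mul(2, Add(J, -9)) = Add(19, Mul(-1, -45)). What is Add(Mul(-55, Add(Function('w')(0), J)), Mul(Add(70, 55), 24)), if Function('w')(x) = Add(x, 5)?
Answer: 470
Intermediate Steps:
Function('w')(x) = Add(5, x)
J = 41 (J = Add(9, Mul(Rational(1, 2), Add(19, Mul(-1, -45)))) = Add(9, Mul(Rational(1, 2), Add(19, 45))) = Add(9, Mul(Rational(1, 2), 64)) = Add(9, 32) = 41)
Add(Mul(-55, Add(Function('w')(0), J)), Mul(Add(70, 55), 24)) = Add(Mul(-55, Add(Add(5, 0), 41)), Mul(Add(70, 55), 24)) = Add(Mul(-55, Add(5, 41)), Mul(125, 24)) = Add(Mul(-55, 46), 3000) = Add(-2530, 3000) = 470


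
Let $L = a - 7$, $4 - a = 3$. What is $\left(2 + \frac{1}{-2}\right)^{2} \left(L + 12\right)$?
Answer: $\frac{27}{2} \approx 13.5$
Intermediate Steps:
$a = 1$ ($a = 4 - 3 = 1$)
$L = -6$ ($L = 1 - 7 = -6$)
$\left(2 + \frac{1}{-2}\right)^{2} \left(L + 12\right) = \left(2 + \frac{1}{-2}\right)^{2} \left(-6 + 12\right) = \left(2 - \frac{1}{2}\right)^{2} \cdot 6 = \left(\frac{3}{2}\right)^{2} \cdot 6 = \frac{9}{4} \cdot 6 = \frac{27}{2}$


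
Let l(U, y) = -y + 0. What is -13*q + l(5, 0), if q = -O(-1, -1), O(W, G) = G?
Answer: -13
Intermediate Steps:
l(U, y) = -y
q = 1 (q = -1*(-1) = 1)
-13*q + l(5, 0) = -13*1 - 1*0 = -13 + 0 = -13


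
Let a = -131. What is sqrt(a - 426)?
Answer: I*sqrt(557) ≈ 23.601*I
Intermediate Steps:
sqrt(a - 426) = sqrt(-131 - 426) = sqrt(-557) = I*sqrt(557)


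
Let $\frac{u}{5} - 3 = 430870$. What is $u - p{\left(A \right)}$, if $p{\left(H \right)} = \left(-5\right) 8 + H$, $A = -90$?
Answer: $2154495$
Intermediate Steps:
$p{\left(H \right)} = -40 + H$
$u = 2154365$ ($u = 15 + 5 \cdot 430870 = 15 + 2154350 = 2154365$)
$u - p{\left(A \right)} = 2154365 - \left(-40 - 90\right) = 2154365 - -130 = 2154365 + 130 = 2154495$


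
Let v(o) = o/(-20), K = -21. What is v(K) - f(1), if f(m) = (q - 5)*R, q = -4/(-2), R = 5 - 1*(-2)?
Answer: 441/20 ≈ 22.050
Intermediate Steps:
R = 7 (R = 5 + 2 = 7)
q = 2 (q = -4*(-1)/2 = -1*(-2) = 2)
f(m) = -21 (f(m) = (2 - 5)*7 = -3*7 = -21)
v(o) = -o/20 (v(o) = o*(-1/20) = -o/20)
v(K) - f(1) = -1/20*(-21) - 1*(-21) = 21/20 + 21 = 441/20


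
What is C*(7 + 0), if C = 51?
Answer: 357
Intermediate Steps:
C*(7 + 0) = 51*(7 + 0) = 51*7 = 357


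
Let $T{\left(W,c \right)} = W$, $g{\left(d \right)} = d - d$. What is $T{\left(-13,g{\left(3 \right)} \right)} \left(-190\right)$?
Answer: $2470$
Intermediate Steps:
$g{\left(d \right)} = 0$
$T{\left(-13,g{\left(3 \right)} \right)} \left(-190\right) = \left(-13\right) \left(-190\right) = 2470$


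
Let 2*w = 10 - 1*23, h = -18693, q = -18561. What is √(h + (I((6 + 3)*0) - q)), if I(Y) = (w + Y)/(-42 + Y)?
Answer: 5*I*√9303/42 ≈ 11.482*I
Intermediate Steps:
w = -13/2 (w = (10 - 1*23)/2 = (10 - 23)/2 = (½)*(-13) = -13/2 ≈ -6.5000)
I(Y) = (-13/2 + Y)/(-42 + Y)
√(h + (I((6 + 3)*0) - q)) = √(-18693 + ((-13/2 + (6 + 3)*0)/(-42 + (6 + 3)*0) - 1*(-18561))) = √(-18693 + ((-13/2 + 9*0)/(-42 + 9*0) + 18561)) = √(-18693 + ((-13/2 + 0)/(-42 + 0) + 18561)) = √(-18693 + (-13/2/(-42) + 18561)) = √(-18693 + (-1/42*(-13/2) + 18561)) = √(-18693 + (13/84 + 18561)) = √(-18693 + 1559137/84) = √(-11075/84) = 5*I*√9303/42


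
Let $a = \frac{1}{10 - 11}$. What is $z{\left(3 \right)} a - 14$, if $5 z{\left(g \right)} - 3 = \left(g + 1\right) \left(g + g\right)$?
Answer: $- \frac{97}{5} \approx -19.4$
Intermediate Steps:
$z{\left(g \right)} = \frac{3}{5} + \frac{2 g \left(1 + g\right)}{5}$ ($z{\left(g \right)} = \frac{3}{5} + \frac{\left(g + 1\right) \left(g + g\right)}{5} = \frac{3}{5} + \frac{\left(1 + g\right) 2 g}{5} = \frac{3}{5} + \frac{2 g \left(1 + g\right)}{5}$)
$a = -1$ ($a = \frac{1}{-1} = -1$)
$z{\left(3 \right)} a - 14 = \left(\frac{3}{5} + \frac{2}{5} \cdot 3 + \frac{2 \cdot 3^{2}}{5}\right) \left(-1\right) - 14 = \left(\frac{3}{5} + \frac{6}{5} + \frac{2}{5} \cdot 9\right) \left(-1\right) - 14 = \left(\frac{3}{5} + \frac{6}{5} + \frac{18}{5}\right) \left(-1\right) - 14 = \frac{27}{5} \left(-1\right) - 14 = - \frac{27}{5} - 14 = - \frac{97}{5}$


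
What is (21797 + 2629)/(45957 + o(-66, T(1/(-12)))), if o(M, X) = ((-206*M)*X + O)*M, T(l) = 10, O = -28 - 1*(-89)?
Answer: -118/43147 ≈ -0.0027348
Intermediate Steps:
O = 61 (O = -28 + 89 = 61)
o(M, X) = M*(61 - 206*M*X) (o(M, X) = ((-206*M)*X + 61)*M = (-206*M*X + 61)*M = (61 - 206*M*X)*M = M*(61 - 206*M*X))
(21797 + 2629)/(45957 + o(-66, T(1/(-12)))) = (21797 + 2629)/(45957 - 66*(61 - 206*(-66)*10)) = 24426/(45957 - 66*(61 + 135960)) = 24426/(45957 - 66*136021) = 24426/(45957 - 8977386) = 24426/(-8931429) = 24426*(-1/8931429) = -118/43147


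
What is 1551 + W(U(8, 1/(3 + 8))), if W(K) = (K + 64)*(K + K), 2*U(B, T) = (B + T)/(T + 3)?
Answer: 3981161/2312 ≈ 1722.0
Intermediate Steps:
U(B, T) = (B + T)/(2*(3 + T)) (U(B, T) = ((B + T)/(T + 3))/2 = ((B + T)/(3 + T))/2 = (B + T)/(2*(3 + T)))
W(K) = 2*K*(64 + K) (W(K) = (64 + K)*(2*K) = 2*K*(64 + K))
1551 + W(U(8, 1/(3 + 8))) = 1551 + 2*((8 + 1/(3 + 8))/(2*(3 + 1/(3 + 8))))*(64 + (8 + 1/(3 + 8))/(2*(3 + 1/(3 + 8)))) = 1551 + 2*((8 + 1/11)/(2*(3 + 1/11)))*(64 + (8 + 1/11)/(2*(3 + 1/11))) = 1551 + 2*((½)*(89/11)/(34/11))*(64 + (½)*(89/11)/(34/11)) = 1551 + 2*((½)*(11/34)*(89/11))*(64 + (½)*(11/34)*(89/11)) = 1551 + 2*(89/68)*(64 + 89/68) = 1551 + 2*(89/68)*(4441/68) = 1551 + 395249/2312 = 3981161/2312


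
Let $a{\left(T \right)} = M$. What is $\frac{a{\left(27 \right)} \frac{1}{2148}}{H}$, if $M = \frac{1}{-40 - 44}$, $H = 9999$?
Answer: $- \frac{1}{1804139568} \approx -5.5428 \cdot 10^{-10}$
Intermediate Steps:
$M = - \frac{1}{84}$ ($M = \frac{1}{-84} = - \frac{1}{84} \approx -0.011905$)
$a{\left(T \right)} = - \frac{1}{84}$
$\frac{a{\left(27 \right)} \frac{1}{2148}}{H} = \frac{\left(- \frac{1}{84}\right) \frac{1}{2148}}{9999} = \left(- \frac{1}{84}\right) \frac{1}{2148} \cdot \frac{1}{9999} = \left(- \frac{1}{180432}\right) \frac{1}{9999} = - \frac{1}{1804139568}$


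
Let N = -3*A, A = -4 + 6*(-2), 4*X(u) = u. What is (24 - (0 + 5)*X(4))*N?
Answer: 912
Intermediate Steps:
X(u) = u/4
A = -16 (A = -4 - 12 = -16)
N = 48 (N = -3*(-16) = 48)
(24 - (0 + 5)*X(4))*N = (24 - (0 + 5)*(¼)*4)*48 = (24 - 5)*48 = 19*48 = 912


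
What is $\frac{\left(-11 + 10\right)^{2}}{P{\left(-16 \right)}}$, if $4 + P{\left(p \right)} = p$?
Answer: $- \frac{1}{20} \approx -0.05$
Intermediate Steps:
$P{\left(p \right)} = -4 + p$
$\frac{\left(-11 + 10\right)^{2}}{P{\left(-16 \right)}} = \frac{\left(-11 + 10\right)^{2}}{-4 - 16} = \frac{\left(-1\right)^{2}}{-20} = 1 \left(- \frac{1}{20}\right) = - \frac{1}{20}$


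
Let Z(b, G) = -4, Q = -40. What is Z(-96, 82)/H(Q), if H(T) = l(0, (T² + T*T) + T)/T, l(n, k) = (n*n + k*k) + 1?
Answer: 160/9985601 ≈ 1.6023e-5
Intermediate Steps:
l(n, k) = 1 + k² + n² (l(n, k) = (n² + k²) + 1 = (k² + n²) + 1 = 1 + k² + n²)
H(T) = (1 + (T + 2*T²)²)/T (H(T) = (1 + ((T² + T*T) + T)² + 0²)/T = (1 + ((T² + T²) + T)² + 0)/T = (1 + (2*T² + T)² + 0)/T = (1 + (T + 2*T²)² + 0)/T = (1 + (T + 2*T²)²)/T)
Z(-96, 82)/H(Q) = -4/(1/(-40) - 40*(1 + 2*(-40))²) = -4/(-1/40 - 40*(1 - 80)²) = -4/(-1/40 - 40*(-79)²) = -4/(-1/40 - 40*6241) = -4/(-1/40 - 249640) = -4/(-9985601/40) = -4*(-40/9985601) = 160/9985601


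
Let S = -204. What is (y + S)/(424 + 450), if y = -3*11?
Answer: -237/874 ≈ -0.27117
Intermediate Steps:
y = -33
(y + S)/(424 + 450) = (-33 - 204)/(424 + 450) = -237/874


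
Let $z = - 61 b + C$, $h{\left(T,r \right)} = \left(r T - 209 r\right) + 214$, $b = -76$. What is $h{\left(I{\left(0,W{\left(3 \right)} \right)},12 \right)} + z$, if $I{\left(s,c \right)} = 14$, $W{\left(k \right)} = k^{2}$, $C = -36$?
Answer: $2474$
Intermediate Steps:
$h{\left(T,r \right)} = 214 - 209 r + T r$ ($h{\left(T,r \right)} = \left(T r - 209 r\right) + 214 = \left(- 209 r + T r\right) + 214 = 214 - 209 r + T r$)
$z = 4600$ ($z = \left(-61\right) \left(-76\right) - 36 = 4636 - 36 = 4600$)
$h{\left(I{\left(0,W{\left(3 \right)} \right)},12 \right)} + z = \left(214 - 2508 + 14 \cdot 12\right) + 4600 = \left(214 - 2508 + 168\right) + 4600 = -2126 + 4600 = 2474$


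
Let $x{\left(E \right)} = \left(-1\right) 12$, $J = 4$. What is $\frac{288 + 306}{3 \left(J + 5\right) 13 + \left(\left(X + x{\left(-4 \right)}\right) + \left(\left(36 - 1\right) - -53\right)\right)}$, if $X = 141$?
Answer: $\frac{297}{284} \approx 1.0458$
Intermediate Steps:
$x{\left(E \right)} = -12$
$\frac{288 + 306}{3 \left(J + 5\right) 13 + \left(\left(X + x{\left(-4 \right)}\right) + \left(\left(36 - 1\right) - -53\right)\right)} = \frac{288 + 306}{3 \left(4 + 5\right) 13 + \left(\left(141 - 12\right) + \left(\left(36 - 1\right) - -53\right)\right)} = \frac{594}{3 \cdot 9 \cdot 13 + \left(129 + \left(\left(36 - 1\right) + 53\right)\right)} = \frac{594}{27 \cdot 13 + \left(129 + \left(35 + 53\right)\right)} = \frac{594}{351 + \left(129 + 88\right)} = \frac{594}{351 + 217} = \frac{594}{568} = 594 \cdot \frac{1}{568} = \frac{297}{284}$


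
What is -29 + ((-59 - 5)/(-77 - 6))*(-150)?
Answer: -12007/83 ≈ -144.66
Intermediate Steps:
-29 + ((-59 - 5)/(-77 - 6))*(-150) = -29 - 64/(-83)*(-150) = -29 - 64*(-1/83)*(-150) = -29 + (64/83)*(-150) = -29 - 9600/83 = -12007/83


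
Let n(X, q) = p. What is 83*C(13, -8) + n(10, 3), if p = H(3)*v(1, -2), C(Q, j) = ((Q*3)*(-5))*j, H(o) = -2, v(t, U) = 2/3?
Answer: 388436/3 ≈ 1.2948e+5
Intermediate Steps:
v(t, U) = 2/3 (v(t, U) = 2*(1/3) = 2/3)
C(Q, j) = -15*Q*j (C(Q, j) = ((3*Q)*(-5))*j = (-15*Q)*j = -15*Q*j)
p = -4/3 (p = -2*2/3 = -4/3 ≈ -1.3333)
n(X, q) = -4/3
83*C(13, -8) + n(10, 3) = 83*(-15*13*(-8)) - 4/3 = 83*1560 - 4/3 = 129480 - 4/3 = 388436/3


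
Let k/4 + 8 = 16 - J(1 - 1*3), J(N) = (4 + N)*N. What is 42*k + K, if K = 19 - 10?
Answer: 2025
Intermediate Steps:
J(N) = N*(4 + N)
K = 9
k = 48 (k = -32 + 4*(16 - (1 - 1*3)*(4 + (1 - 1*3))) = -32 + 4*(16 - (1 - 3)*(4 + (1 - 3))) = -32 + 4*(16 - (-2)*(4 - 2)) = -32 + 4*(16 - (-2)*2) = -32 + 4*(16 - 1*(-4)) = -32 + 4*(16 + 4) = -32 + 4*20 = -32 + 80 = 48)
42*k + K = 42*48 + 9 = 2016 + 9 = 2025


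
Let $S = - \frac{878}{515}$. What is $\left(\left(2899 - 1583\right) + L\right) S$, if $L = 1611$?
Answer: $- \frac{2569906}{515} \approx -4990.1$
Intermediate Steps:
$S = - \frac{878}{515}$ ($S = \left(-878\right) \frac{1}{515} = - \frac{878}{515} \approx -1.7049$)
$\left(\left(2899 - 1583\right) + L\right) S = \left(\left(2899 - 1583\right) + 1611\right) \left(- \frac{878}{515}\right) = \left(1316 + 1611\right) \left(- \frac{878}{515}\right) = 2927 \left(- \frac{878}{515}\right) = - \frac{2569906}{515}$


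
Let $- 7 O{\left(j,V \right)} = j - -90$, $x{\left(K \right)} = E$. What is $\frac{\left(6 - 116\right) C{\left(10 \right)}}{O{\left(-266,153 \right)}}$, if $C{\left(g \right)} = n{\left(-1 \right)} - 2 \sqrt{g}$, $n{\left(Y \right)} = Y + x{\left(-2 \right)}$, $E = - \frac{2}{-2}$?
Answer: $\frac{35 \sqrt{10}}{4} \approx 27.67$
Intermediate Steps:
$E = 1$ ($E = \left(-2\right) \left(- \frac{1}{2}\right) = 1$)
$x{\left(K \right)} = 1$
$n{\left(Y \right)} = 1 + Y$ ($n{\left(Y \right)} = Y + 1 = 1 + Y$)
$C{\left(g \right)} = - 2 \sqrt{g}$ ($C{\left(g \right)} = \left(1 - 1\right) - 2 \sqrt{g} = 0 - 2 \sqrt{g} = - 2 \sqrt{g}$)
$O{\left(j,V \right)} = - \frac{90}{7} - \frac{j}{7}$ ($O{\left(j,V \right)} = - \frac{j - -90}{7} = - \frac{j + 90}{7} = - \frac{90 + j}{7} = - \frac{90}{7} - \frac{j}{7}$)
$\frac{\left(6 - 116\right) C{\left(10 \right)}}{O{\left(-266,153 \right)}} = \frac{\left(6 - 116\right) \left(- 2 \sqrt{10}\right)}{- \frac{90}{7} - -38} = \frac{\left(-110\right) \left(- 2 \sqrt{10}\right)}{- \frac{90}{7} + 38} = \frac{220 \sqrt{10}}{\frac{176}{7}} = 220 \sqrt{10} \cdot \frac{7}{176} = \frac{35 \sqrt{10}}{4}$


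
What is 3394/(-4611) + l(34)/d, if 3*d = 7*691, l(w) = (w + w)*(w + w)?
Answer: 47547014/22303407 ≈ 2.1318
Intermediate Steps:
l(w) = 4*w² (l(w) = (2*w)*(2*w) = 4*w²)
d = 4837/3 (d = (7*691)/3 = (⅓)*4837 = 4837/3 ≈ 1612.3)
3394/(-4611) + l(34)/d = 3394/(-4611) + (4*34²)/(4837/3) = 3394*(-1/4611) + (4*1156)*(3/4837) = -3394/4611 + 4624*(3/4837) = -3394/4611 + 13872/4837 = 47547014/22303407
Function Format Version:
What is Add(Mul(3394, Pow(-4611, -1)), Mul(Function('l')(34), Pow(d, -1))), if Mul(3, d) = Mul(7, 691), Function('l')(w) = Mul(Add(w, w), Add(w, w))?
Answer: Rational(47547014, 22303407) ≈ 2.1318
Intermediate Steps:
Function('l')(w) = Mul(4, Pow(w, 2)) (Function('l')(w) = Mul(Mul(2, w), Mul(2, w)) = Mul(4, Pow(w, 2)))
d = Rational(4837, 3) (d = Mul(Rational(1, 3), Mul(7, 691)) = Mul(Rational(1, 3), 4837) = Rational(4837, 3) ≈ 1612.3)
Add(Mul(3394, Pow(-4611, -1)), Mul(Function('l')(34), Pow(d, -1))) = Add(Mul(3394, Pow(-4611, -1)), Mul(Mul(4, Pow(34, 2)), Pow(Rational(4837, 3), -1))) = Add(Mul(3394, Rational(-1, 4611)), Mul(Mul(4, 1156), Rational(3, 4837))) = Add(Rational(-3394, 4611), Mul(4624, Rational(3, 4837))) = Add(Rational(-3394, 4611), Rational(13872, 4837)) = Rational(47547014, 22303407)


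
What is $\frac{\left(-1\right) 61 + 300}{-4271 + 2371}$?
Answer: $- \frac{239}{1900} \approx -0.12579$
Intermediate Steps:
$\frac{\left(-1\right) 61 + 300}{-4271 + 2371} = \frac{-61 + 300}{-1900} = 239 \left(- \frac{1}{1900}\right) = - \frac{239}{1900}$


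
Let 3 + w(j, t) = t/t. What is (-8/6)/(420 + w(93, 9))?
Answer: -2/627 ≈ -0.0031898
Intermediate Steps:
w(j, t) = -2 (w(j, t) = -3 + t/t = -3 + 1 = -2)
(-8/6)/(420 + w(93, 9)) = (-8/6)/(420 - 2) = (-8*⅙)/418 = (1/418)*(-4/3) = -2/627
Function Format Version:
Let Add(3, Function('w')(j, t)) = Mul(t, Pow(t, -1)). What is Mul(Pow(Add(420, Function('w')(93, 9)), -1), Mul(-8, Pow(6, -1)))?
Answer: Rational(-2, 627) ≈ -0.0031898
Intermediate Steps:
Function('w')(j, t) = -2 (Function('w')(j, t) = Add(-3, Mul(t, Pow(t, -1))) = Add(-3, 1) = -2)
Mul(Pow(Add(420, Function('w')(93, 9)), -1), Mul(-8, Pow(6, -1))) = Mul(Pow(Add(420, -2), -1), Mul(-8, Pow(6, -1))) = Mul(Pow(418, -1), Mul(-8, Rational(1, 6))) = Mul(Rational(1, 418), Rational(-4, 3)) = Rational(-2, 627)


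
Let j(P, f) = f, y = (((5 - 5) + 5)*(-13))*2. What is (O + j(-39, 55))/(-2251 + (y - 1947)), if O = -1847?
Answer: 224/541 ≈ 0.41405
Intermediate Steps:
y = -130 (y = ((0 + 5)*(-13))*2 = (5*(-13))*2 = -65*2 = -130)
(O + j(-39, 55))/(-2251 + (y - 1947)) = (-1847 + 55)/(-2251 + (-130 - 1947)) = -1792/(-2251 - 2077) = -1792/(-4328) = -1792*(-1/4328) = 224/541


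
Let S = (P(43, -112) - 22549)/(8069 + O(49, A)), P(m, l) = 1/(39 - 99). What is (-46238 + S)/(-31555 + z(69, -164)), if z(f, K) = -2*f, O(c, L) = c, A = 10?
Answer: 22522957981/15437026440 ≈ 1.4590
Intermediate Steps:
P(m, l) = -1/60 (P(m, l) = 1/(-60) = -1/60)
S = -1352941/487080 (S = (-1/60 - 22549)/(8069 + 49) = -1352941/60/8118 = -1352941/60*1/8118 = -1352941/487080 ≈ -2.7777)
(-46238 + S)/(-31555 + z(69, -164)) = (-46238 - 1352941/487080)/(-31555 - 2*69) = -22522957981/(487080*(-31555 - 138)) = -22522957981/487080/(-31693) = -22522957981/487080*(-1/31693) = 22522957981/15437026440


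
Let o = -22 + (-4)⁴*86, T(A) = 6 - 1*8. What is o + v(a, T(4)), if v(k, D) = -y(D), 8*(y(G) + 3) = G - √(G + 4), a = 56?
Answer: 87989/4 + √2/8 ≈ 21997.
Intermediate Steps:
T(A) = -2 (T(A) = 6 - 8 = -2)
y(G) = -3 - √(4 + G)/8 + G/8 (y(G) = -3 + (G - √(G + 4))/8 = -3 + (G - √(4 + G))/8 = -3 + (-√(4 + G)/8 + G/8) = -3 - √(4 + G)/8 + G/8)
v(k, D) = 3 - D/8 + √(4 + D)/8 (v(k, D) = -(-3 - √(4 + D)/8 + D/8) = 3 - D/8 + √(4 + D)/8)
o = 21994 (o = -22 + 256*86 = -22 + 22016 = 21994)
o + v(a, T(4)) = 21994 + (3 - ⅛*(-2) + √(4 - 2)/8) = 21994 + (3 + ¼ + √2/8) = 21994 + (13/4 + √2/8) = 87989/4 + √2/8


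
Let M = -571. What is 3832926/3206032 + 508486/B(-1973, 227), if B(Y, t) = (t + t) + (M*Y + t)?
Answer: 185966933813/112938889264 ≈ 1.6466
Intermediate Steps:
B(Y, t) = -571*Y + 3*t (B(Y, t) = (t + t) + (-571*Y + t) = 2*t + (t - 571*Y) = -571*Y + 3*t)
3832926/3206032 + 508486/B(-1973, 227) = 3832926/3206032 + 508486/(-571*(-1973) + 3*227) = 3832926*(1/3206032) + 508486/(1126583 + 681) = 1916463/1603016 + 508486/1127264 = 1916463/1603016 + 508486*(1/1127264) = 1916463/1603016 + 254243/563632 = 185966933813/112938889264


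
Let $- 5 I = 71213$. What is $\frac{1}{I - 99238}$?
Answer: $- \frac{5}{567403} \approx -8.8121 \cdot 10^{-6}$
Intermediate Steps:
$I = - \frac{71213}{5}$ ($I = \left(- \frac{1}{5}\right) 71213 = - \frac{71213}{5} \approx -14243.0$)
$\frac{1}{I - 99238} = \frac{1}{- \frac{71213}{5} - 99238} = \frac{1}{- \frac{567403}{5}} = - \frac{5}{567403}$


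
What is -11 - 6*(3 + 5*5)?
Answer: -179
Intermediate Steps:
-11 - 6*(3 + 5*5) = -11 - 6*(3 + 25) = -11 - 6*28 = -11 - 168 = -179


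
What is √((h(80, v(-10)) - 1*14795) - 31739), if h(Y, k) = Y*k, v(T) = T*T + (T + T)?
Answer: I*√40134 ≈ 200.33*I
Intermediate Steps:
v(T) = T² + 2*T
√((h(80, v(-10)) - 1*14795) - 31739) = √((80*(-10*(2 - 10)) - 1*14795) - 31739) = √((80*(-10*(-8)) - 14795) - 31739) = √((80*80 - 14795) - 31739) = √((6400 - 14795) - 31739) = √(-8395 - 31739) = √(-40134) = I*√40134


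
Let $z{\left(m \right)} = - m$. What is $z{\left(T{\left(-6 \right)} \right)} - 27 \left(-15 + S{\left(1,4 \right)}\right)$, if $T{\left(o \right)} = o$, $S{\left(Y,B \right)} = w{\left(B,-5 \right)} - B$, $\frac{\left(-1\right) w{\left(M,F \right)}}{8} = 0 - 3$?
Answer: $-129$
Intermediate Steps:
$w{\left(M,F \right)} = 24$ ($w{\left(M,F \right)} = - 8 \left(0 - 3\right) = \left(-8\right) \left(-3\right) = 24$)
$S{\left(Y,B \right)} = 24 - B$
$z{\left(T{\left(-6 \right)} \right)} - 27 \left(-15 + S{\left(1,4 \right)}\right) = \left(-1\right) \left(-6\right) - 27 \left(-15 + \left(24 - 4\right)\right) = 6 - 27 \left(-15 + \left(24 - 4\right)\right) = 6 - 27 \left(-15 + 20\right) = 6 - 27 \cdot 5 = 6 - 135 = -129$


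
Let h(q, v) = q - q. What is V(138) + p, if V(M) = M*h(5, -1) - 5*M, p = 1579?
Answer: 889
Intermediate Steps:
h(q, v) = 0
V(M) = -5*M (V(M) = M*0 - 5*M = 0 - 5*M = -5*M)
V(138) + p = -5*138 + 1579 = -690 + 1579 = 889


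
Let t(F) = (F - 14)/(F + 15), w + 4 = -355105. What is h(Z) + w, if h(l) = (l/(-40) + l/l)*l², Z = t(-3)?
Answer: -24544990447/69120 ≈ -3.5511e+5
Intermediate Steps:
w = -355109 (w = -4 - 355105 = -355109)
t(F) = (-14 + F)/(15 + F)
Z = -17/12 (Z = (-14 - 3)/(15 - 3) = -17/12 ≈ -1.4167)
h(l) = l²*(1 - l/40) (h(l) = (l*(-1/40) + 1)*l² = (-l/40 + 1)*l² = (1 - l/40)*l² = l²*(1 - l/40))
h(Z) + w = (-17/12)²*(40 - 1*(-17/12))/40 - 355109 = (1/40)*(289/144)*(40 + 17/12) - 355109 = (1/40)*(289/144)*(497/12) - 355109 = 143633/69120 - 355109 = -24544990447/69120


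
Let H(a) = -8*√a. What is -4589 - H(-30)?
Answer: -4589 + 8*I*√30 ≈ -4589.0 + 43.818*I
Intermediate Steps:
-4589 - H(-30) = -4589 - (-8)*√(-30) = -4589 - (-8)*I*√30 = -4589 + 8*I*√30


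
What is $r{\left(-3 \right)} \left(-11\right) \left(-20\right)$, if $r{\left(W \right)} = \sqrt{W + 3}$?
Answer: $0$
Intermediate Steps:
$r{\left(W \right)} = \sqrt{3 + W}$
$r{\left(-3 \right)} \left(-11\right) \left(-20\right) = \sqrt{3 - 3} \left(-11\right) \left(-20\right) = \sqrt{0} \left(-11\right) \left(-20\right) = 0 \left(-11\right) \left(-20\right) = 0 \left(-20\right) = 0$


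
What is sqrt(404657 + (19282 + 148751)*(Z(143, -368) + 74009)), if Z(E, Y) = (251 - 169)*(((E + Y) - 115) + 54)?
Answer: sqrt(8495649038) ≈ 92172.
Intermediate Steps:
Z(E, Y) = -5002 + 82*E + 82*Y (Z(E, Y) = 82*((-115 + E + Y) + 54) = 82*(-61 + E + Y) = -5002 + 82*E + 82*Y)
sqrt(404657 + (19282 + 148751)*(Z(143, -368) + 74009)) = sqrt(404657 + (19282 + 148751)*((-5002 + 82*143 + 82*(-368)) + 74009)) = sqrt(404657 + 168033*((-5002 + 11726 - 30176) + 74009)) = sqrt(404657 + 168033*(-23452 + 74009)) = sqrt(404657 + 168033*50557) = sqrt(404657 + 8495244381) = sqrt(8495649038)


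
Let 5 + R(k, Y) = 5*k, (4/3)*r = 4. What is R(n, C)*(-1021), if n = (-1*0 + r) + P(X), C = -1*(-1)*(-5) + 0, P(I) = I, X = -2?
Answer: 0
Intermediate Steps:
r = 3 (r = (¾)*4 = 3)
C = -5 (C = 1*(-5) + 0 = -5 + 0 = -5)
n = 1 (n = (-1*0 + 3) - 2 = (0 + 3) - 2 = 3 - 2 = 1)
R(k, Y) = -5 + 5*k
R(n, C)*(-1021) = (-5 + 5*1)*(-1021) = (-5 + 5)*(-1021) = 0*(-1021) = 0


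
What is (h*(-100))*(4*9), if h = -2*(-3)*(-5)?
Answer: 108000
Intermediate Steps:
h = -30 (h = 6*(-5) = -30)
(h*(-100))*(4*9) = (-30*(-100))*(4*9) = 3000*36 = 108000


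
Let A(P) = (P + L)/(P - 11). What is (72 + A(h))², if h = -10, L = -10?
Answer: 2347024/441 ≈ 5322.0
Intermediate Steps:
A(P) = (-10 + P)/(-11 + P) (A(P) = (P - 10)/(P - 11) = (-10 + P)/(-11 + P))
(72 + A(h))² = (72 + (-10 - 10)/(-11 - 10))² = (72 - 20/(-21))² = (72 - 1/21*(-20))² = (72 + 20/21)² = (1532/21)² = 2347024/441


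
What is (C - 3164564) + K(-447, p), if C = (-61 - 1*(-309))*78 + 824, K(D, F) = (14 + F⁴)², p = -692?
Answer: 52583411127029841715704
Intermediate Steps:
C = 20168 (C = (-61 + 309)*78 + 824 = 248*78 + 824 = 19344 + 824 = 20168)
(C - 3164564) + K(-447, p) = (20168 - 3164564) + (14 + (-692)⁴)² = -3144396 + (14 + 229310730496)² = -3144396 + 229310730510² = -3144396 + 52583411127029844860100 = 52583411127029841715704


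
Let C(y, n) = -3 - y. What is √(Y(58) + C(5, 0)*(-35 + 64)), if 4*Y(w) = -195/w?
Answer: I*√3133102/116 ≈ 15.259*I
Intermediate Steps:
Y(w) = -195/(4*w) (Y(w) = (-195/w)/4 = -195/(4*w))
√(Y(58) + C(5, 0)*(-35 + 64)) = √(-195/4/58 + (-3 - 1*5)*(-35 + 64)) = √(-195/4*1/58 + (-3 - 5)*29) = √(-195/232 - 8*29) = √(-195/232 - 232) = √(-54019/232) = I*√3133102/116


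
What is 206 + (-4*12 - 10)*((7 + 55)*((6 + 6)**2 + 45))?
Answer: -679438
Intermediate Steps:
206 + (-4*12 - 10)*((7 + 55)*((6 + 6)**2 + 45)) = 206 + (-48 - 10)*(62*(12**2 + 45)) = 206 - 3596*(144 + 45) = 206 - 3596*189 = 206 - 58*11718 = 206 - 679644 = -679438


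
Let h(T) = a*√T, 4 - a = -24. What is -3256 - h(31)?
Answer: -3256 - 28*√31 ≈ -3411.9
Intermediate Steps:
a = 28 (a = 4 - 1*(-24) = 4 + 24 = 28)
h(T) = 28*√T
-3256 - h(31) = -3256 - 28*√31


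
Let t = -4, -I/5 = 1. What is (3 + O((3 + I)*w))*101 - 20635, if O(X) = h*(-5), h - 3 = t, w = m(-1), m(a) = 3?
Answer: -19827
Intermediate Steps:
I = -5 (I = -5*1 = -5)
w = 3
h = -1 (h = 3 - 4 = -1)
O(X) = 5 (O(X) = -1*(-5) = 5)
(3 + O((3 + I)*w))*101 - 20635 = (3 + 5)*101 - 20635 = 8*101 - 20635 = 808 - 20635 = -19827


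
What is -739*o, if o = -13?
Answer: 9607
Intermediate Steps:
-739*o = -739*(-13) = 9607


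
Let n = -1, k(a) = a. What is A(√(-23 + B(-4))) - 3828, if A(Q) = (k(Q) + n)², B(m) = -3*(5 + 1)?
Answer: -3828 + (1 - I*√41)² ≈ -3868.0 - 12.806*I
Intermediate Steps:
B(m) = -18 (B(m) = -3*6 = -18)
A(Q) = (-1 + Q)² (A(Q) = (Q - 1)² = (-1 + Q)²)
A(√(-23 + B(-4))) - 3828 = (-1 + √(-23 - 18))² - 3828 = (-1 + √(-41))² - 3828 = (-1 + I*√41)² - 3828 = -3828 + (-1 + I*√41)²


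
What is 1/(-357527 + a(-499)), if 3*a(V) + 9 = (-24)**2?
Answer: -1/357338 ≈ -2.7985e-6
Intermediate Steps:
a(V) = 189 (a(V) = -3 + (1/3)*(-24)**2 = -3 + (1/3)*576 = -3 + 192 = 189)
1/(-357527 + a(-499)) = 1/(-357527 + 189) = 1/(-357338) = -1/357338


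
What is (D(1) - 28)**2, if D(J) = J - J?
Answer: 784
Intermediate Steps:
D(J) = 0
(D(1) - 28)**2 = (0 - 28)**2 = (-28)**2 = 784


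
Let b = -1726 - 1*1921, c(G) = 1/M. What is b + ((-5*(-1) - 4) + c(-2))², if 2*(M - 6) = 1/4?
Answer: -8753198/2401 ≈ -3645.6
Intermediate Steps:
M = 49/8 (M = 6 + (1/4)/2 = 6 + (1*(¼))/2 = 6 + (½)*(¼) = 6 + ⅛ = 49/8 ≈ 6.1250)
c(G) = 8/49 (c(G) = 1/(49/8) = 8/49)
b = -3647 (b = -1726 - 1921 = -3647)
b + ((-5*(-1) - 4) + c(-2))² = -3647 + ((-5*(-1) - 4) + 8/49)² = -3647 + ((5 - 4) + 8/49)² = -3647 + (1 + 8/49)² = -3647 + (57/49)² = -3647 + 3249/2401 = -8753198/2401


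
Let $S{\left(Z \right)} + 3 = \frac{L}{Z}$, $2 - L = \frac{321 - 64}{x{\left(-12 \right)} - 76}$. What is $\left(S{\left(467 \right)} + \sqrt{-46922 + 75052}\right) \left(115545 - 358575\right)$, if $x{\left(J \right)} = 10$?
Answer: $\frac{3729578885}{5137} - 243030 \sqrt{28130} \approx -4.0035 \cdot 10^{7}$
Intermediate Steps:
$L = \frac{389}{66}$ ($L = 2 - \frac{321 - 64}{10 - 76} = 2 - \frac{257}{-66} = 2 - 257 \left(- \frac{1}{66}\right) = 2 - - \frac{257}{66} = 2 + \frac{257}{66} = \frac{389}{66} \approx 5.8939$)
$S{\left(Z \right)} = -3 + \frac{389}{66 Z}$
$\left(S{\left(467 \right)} + \sqrt{-46922 + 75052}\right) \left(115545 - 358575\right) = \left(\left(-3 + \frac{389}{66 \cdot 467}\right) + \sqrt{-46922 + 75052}\right) \left(115545 - 358575\right) = \left(\left(-3 + \frac{389}{66} \cdot \frac{1}{467}\right) + \sqrt{28130}\right) \left(-243030\right) = \left(\left(-3 + \frac{389}{30822}\right) + \sqrt{28130}\right) \left(-243030\right) = \left(- \frac{92077}{30822} + \sqrt{28130}\right) \left(-243030\right) = \frac{3729578885}{5137} - 243030 \sqrt{28130}$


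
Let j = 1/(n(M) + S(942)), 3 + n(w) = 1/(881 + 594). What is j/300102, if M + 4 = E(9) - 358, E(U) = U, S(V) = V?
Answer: 1475/415649072652 ≈ 3.5487e-9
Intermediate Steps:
M = -353 (M = -4 + (9 - 358) = -4 - 349 = -353)
n(w) = -4424/1475 (n(w) = -3 + 1/(881 + 594) = -3 + 1/1475 = -4424/1475)
j = 1475/1385026 (j = 1/(-4424/1475 + 942) = 1/(1385026/1475) = 1475/1385026 ≈ 0.0010650)
j/300102 = (1475/1385026)/300102 = (1475/1385026)*(1/300102) = 1475/415649072652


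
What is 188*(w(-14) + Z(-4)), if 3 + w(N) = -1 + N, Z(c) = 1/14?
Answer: -23594/7 ≈ -3370.6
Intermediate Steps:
Z(c) = 1/14
w(N) = -4 + N (w(N) = -3 + (-1 + N) = -4 + N)
188*(w(-14) + Z(-4)) = 188*((-4 - 14) + 1/14) = 188*(-18 + 1/14) = 188*(-251/14) = -23594/7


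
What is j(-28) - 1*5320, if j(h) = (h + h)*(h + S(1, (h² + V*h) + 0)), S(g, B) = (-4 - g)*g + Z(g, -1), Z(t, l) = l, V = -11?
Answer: -3416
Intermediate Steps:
S(g, B) = -1 + g*(-4 - g) (S(g, B) = (-4 - g)*g - 1 = g*(-4 - g) - 1 = -1 + g*(-4 - g))
j(h) = 2*h*(-6 + h) (j(h) = (h + h)*(h + (-1 - 1*1² - 4*1)) = (2*h)*(h + (-1 - 1*1 - 4)) = (2*h)*(h + (-1 - 1 - 4)) = (2*h)*(h - 6) = (2*h)*(-6 + h) = 2*h*(-6 + h))
j(-28) - 1*5320 = 2*(-28)*(-6 - 28) - 1*5320 = 2*(-28)*(-34) - 5320 = 1904 - 5320 = -3416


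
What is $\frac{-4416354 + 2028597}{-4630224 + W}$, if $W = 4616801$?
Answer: $\frac{2387757}{13423} \approx 177.89$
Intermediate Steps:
$\frac{-4416354 + 2028597}{-4630224 + W} = \frac{-4416354 + 2028597}{-4630224 + 4616801} = - \frac{2387757}{-13423} = \left(-2387757\right) \left(- \frac{1}{13423}\right) = \frac{2387757}{13423}$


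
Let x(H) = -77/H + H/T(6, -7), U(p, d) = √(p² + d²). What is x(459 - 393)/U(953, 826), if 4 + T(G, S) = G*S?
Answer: -359*√1590485/219486930 ≈ -0.0020628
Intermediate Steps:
U(p, d) = √(d² + p²)
T(G, S) = -4 + G*S
x(H) = -77/H - H/46 (x(H) = -77/H + H/(-4 + 6*(-7)) = -77/H + H/(-4 - 42) = -77/H + H/(-46) = -77/H + H*(-1/46) = -77/H - H/46)
x(459 - 393)/U(953, 826) = (-77/(459 - 393) - (459 - 393)/46)/(√(826² + 953²)) = (-77/66 - 1/46*66)/(√(682276 + 908209)) = (-77*1/66 - 33/23)/(√1590485) = (-7/6 - 33/23)*(√1590485/1590485) = -359*√1590485/219486930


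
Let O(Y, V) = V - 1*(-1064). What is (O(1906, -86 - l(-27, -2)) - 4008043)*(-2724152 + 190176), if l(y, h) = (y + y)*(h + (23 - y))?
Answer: 10147238474648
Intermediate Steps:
l(y, h) = 2*y*(23 + h - y) (l(y, h) = (2*y)*(23 + h - y) = 2*y*(23 + h - y))
O(Y, V) = 1064 + V (O(Y, V) = V + 1064 = 1064 + V)
(O(1906, -86 - l(-27, -2)) - 4008043)*(-2724152 + 190176) = ((1064 + (-86 - 2*(-27)*(23 - 2 - 1*(-27)))) - 4008043)*(-2724152 + 190176) = ((1064 + (-86 - 2*(-27)*(23 - 2 + 27))) - 4008043)*(-2533976) = ((1064 + (-86 - 2*(-27)*48)) - 4008043)*(-2533976) = ((1064 + (-86 - 1*(-2592))) - 4008043)*(-2533976) = ((1064 + (-86 + 2592)) - 4008043)*(-2533976) = ((1064 + 2506) - 4008043)*(-2533976) = (3570 - 4008043)*(-2533976) = -4004473*(-2533976) = 10147238474648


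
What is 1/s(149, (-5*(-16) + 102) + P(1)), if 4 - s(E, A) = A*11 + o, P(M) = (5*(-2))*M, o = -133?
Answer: -1/1755 ≈ -0.00056980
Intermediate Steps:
P(M) = -10*M
s(E, A) = 137 - 11*A (s(E, A) = 4 - (A*11 - 133) = 4 - (11*A - 133) = 4 - (-133 + 11*A) = 4 + (133 - 11*A) = 137 - 11*A)
1/s(149, (-5*(-16) + 102) + P(1)) = 1/(137 - 11*((-5*(-16) + 102) - 10*1)) = 1/(137 - 11*((80 + 102) - 10)) = 1/(137 - 11*(182 - 10)) = 1/(137 - 11*172) = 1/(137 - 1892) = 1/(-1755) = -1/1755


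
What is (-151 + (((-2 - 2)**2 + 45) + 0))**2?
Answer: 8100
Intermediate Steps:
(-151 + (((-2 - 2)**2 + 45) + 0))**2 = (-151 + (((-4)**2 + 45) + 0))**2 = (-151 + ((16 + 45) + 0))**2 = (-151 + (61 + 0))**2 = (-151 + 61)**2 = (-90)**2 = 8100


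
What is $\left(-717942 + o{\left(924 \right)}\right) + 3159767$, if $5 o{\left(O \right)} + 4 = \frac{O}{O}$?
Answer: $\frac{12209122}{5} \approx 2.4418 \cdot 10^{6}$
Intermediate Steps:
$o{\left(O \right)} = - \frac{3}{5}$ ($o{\left(O \right)} = - \frac{4}{5} + \frac{O \frac{1}{O}}{5} = - \frac{4}{5} + \frac{1}{5} \cdot 1 = - \frac{4}{5} + \frac{1}{5} = - \frac{3}{5}$)
$\left(-717942 + o{\left(924 \right)}\right) + 3159767 = \left(-717942 - \frac{3}{5}\right) + 3159767 = - \frac{3589713}{5} + 3159767 = \frac{12209122}{5}$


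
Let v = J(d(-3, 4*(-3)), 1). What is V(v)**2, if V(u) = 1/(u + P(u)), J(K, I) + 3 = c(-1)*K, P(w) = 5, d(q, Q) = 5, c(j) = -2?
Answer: 1/64 ≈ 0.015625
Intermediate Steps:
J(K, I) = -3 - 2*K
v = -13 (v = -3 - 2*5 = -3 - 10 = -13)
V(u) = 1/(5 + u) (V(u) = 1/(u + 5) = 1/(5 + u))
V(v)**2 = (1/(5 - 13))**2 = (1/(-8))**2 = (-1/8)**2 = 1/64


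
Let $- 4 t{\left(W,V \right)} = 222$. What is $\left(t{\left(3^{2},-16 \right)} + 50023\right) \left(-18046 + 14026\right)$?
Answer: $-200869350$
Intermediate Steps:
$t{\left(W,V \right)} = - \frac{111}{2}$ ($t{\left(W,V \right)} = \left(- \frac{1}{4}\right) 222 = - \frac{111}{2}$)
$\left(t{\left(3^{2},-16 \right)} + 50023\right) \left(-18046 + 14026\right) = \left(- \frac{111}{2} + 50023\right) \left(-18046 + 14026\right) = \frac{99935}{2} \left(-4020\right) = -200869350$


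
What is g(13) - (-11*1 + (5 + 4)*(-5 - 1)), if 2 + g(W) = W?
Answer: 76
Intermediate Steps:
g(W) = -2 + W
g(13) - (-11*1 + (5 + 4)*(-5 - 1)) = (-2 + 13) - (-11*1 + (5 + 4)*(-5 - 1)) = 11 - (-11 + 9*(-6)) = 11 - (-11 - 54) = 11 - 1*(-65) = 11 + 65 = 76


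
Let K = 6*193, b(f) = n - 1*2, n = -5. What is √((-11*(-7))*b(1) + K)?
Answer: √619 ≈ 24.880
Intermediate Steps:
b(f) = -7 (b(f) = -5 - 1*2 = -5 - 2 = -7)
K = 1158
√((-11*(-7))*b(1) + K) = √(-11*(-7)*(-7) + 1158) = √(77*(-7) + 1158) = √(-539 + 1158) = √619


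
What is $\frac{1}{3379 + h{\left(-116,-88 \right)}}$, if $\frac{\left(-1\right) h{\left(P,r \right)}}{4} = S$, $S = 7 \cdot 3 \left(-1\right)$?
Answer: $\frac{1}{3463} \approx 0.00028877$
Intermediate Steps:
$S = -21$ ($S = 21 \left(-1\right) = -21$)
$h{\left(P,r \right)} = 84$ ($h{\left(P,r \right)} = \left(-4\right) \left(-21\right) = 84$)
$\frac{1}{3379 + h{\left(-116,-88 \right)}} = \frac{1}{3379 + 84} = \frac{1}{3463}$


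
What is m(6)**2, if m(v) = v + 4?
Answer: 100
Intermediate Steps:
m(v) = 4 + v
m(6)**2 = (4 + 6)**2 = 10**2 = 100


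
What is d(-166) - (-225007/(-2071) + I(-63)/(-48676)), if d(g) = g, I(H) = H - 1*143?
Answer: -13843497347/50403998 ≈ -274.65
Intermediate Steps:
I(H) = -143 + H (I(H) = H - 143 = -143 + H)
d(-166) - (-225007/(-2071) + I(-63)/(-48676)) = -166 - (-225007/(-2071) + (-143 - 63)/(-48676)) = -166 - (-225007*(-1/2071) - 206*(-1/48676)) = -166 - (225007/2071 + 103/24338) = -166 - 1*5476433679/50403998 = -166 - 5476433679/50403998 = -13843497347/50403998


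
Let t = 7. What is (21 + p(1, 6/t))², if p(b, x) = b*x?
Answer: 23409/49 ≈ 477.73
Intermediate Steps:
(21 + p(1, 6/t))² = (21 + 1*(6/7))² = (21 + 6/7)² = (153/7)² = 23409/49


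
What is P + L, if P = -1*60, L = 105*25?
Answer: 2565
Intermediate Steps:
L = 2625
P = -60
P + L = -60 + 2625 = 2565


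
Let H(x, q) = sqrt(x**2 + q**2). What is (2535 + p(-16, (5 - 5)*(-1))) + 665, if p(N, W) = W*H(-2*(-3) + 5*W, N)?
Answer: 3200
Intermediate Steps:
H(x, q) = sqrt(q**2 + x**2)
p(N, W) = W*sqrt(N**2 + (6 + 5*W)**2) (p(N, W) = W*sqrt(N**2 + (-2*(-3) + 5*W)**2) = W*sqrt(N**2 + (6 + 5*W)**2))
(2535 + p(-16, (5 - 5)*(-1))) + 665 = (2535 + ((5 - 5)*(-1))*sqrt((-16)**2 + (6 + 5*((5 - 5)*(-1)))**2)) + 665 = (2535 + (0*(-1))*sqrt(256 + (6 + 5*(0*(-1)))**2)) + 665 = (2535 + 0*sqrt(256 + (6 + 5*0)**2)) + 665 = (2535 + 0*sqrt(256 + (6 + 0)**2)) + 665 = (2535 + 0*sqrt(256 + 6**2)) + 665 = (2535 + 0*sqrt(256 + 36)) + 665 = (2535 + 0*sqrt(292)) + 665 = (2535 + 0*(2*sqrt(73))) + 665 = (2535 + 0) + 665 = 2535 + 665 = 3200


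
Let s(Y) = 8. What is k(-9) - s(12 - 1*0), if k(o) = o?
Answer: -17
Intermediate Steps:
k(-9) - s(12 - 1*0) = -9 - 1*8 = -9 - 8 = -17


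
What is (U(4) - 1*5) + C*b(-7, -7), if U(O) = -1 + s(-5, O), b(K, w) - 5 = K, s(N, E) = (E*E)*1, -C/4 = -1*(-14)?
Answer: 122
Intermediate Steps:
C = -56 (C = -(-4)*(-14) = -4*14 = -56)
s(N, E) = E**2 (s(N, E) = E**2*1 = E**2)
b(K, w) = 5 + K
U(O) = -1 + O**2
(U(4) - 1*5) + C*b(-7, -7) = ((-1 + 4**2) - 1*5) - 56*(5 - 7) = ((-1 + 16) - 5) - 56*(-2) = (15 - 5) + 112 = 10 + 112 = 122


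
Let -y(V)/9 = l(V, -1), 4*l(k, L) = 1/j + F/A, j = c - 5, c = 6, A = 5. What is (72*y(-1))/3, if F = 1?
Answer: -324/5 ≈ -64.800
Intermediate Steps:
j = 1 (j = 6 - 5 = 1)
l(k, L) = 3/10 (l(k, L) = (1/1 + 1/5)/4 = (1*1 + 1*(1/5))/4 = (1 + 1/5)/4 = (1/4)*(6/5) = 3/10)
y(V) = -27/10 (y(V) = -9*3/10 = -27/10)
(72*y(-1))/3 = (72*(-27/10))/3 = -972/5*1/3 = -324/5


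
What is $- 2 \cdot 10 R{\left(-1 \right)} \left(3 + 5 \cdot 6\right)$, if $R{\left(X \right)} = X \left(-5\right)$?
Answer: $-3300$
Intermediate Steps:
$R{\left(X \right)} = - 5 X$
$- 2 \cdot 10 R{\left(-1 \right)} \left(3 + 5 \cdot 6\right) = - 2 \cdot 10 \left(\left(-5\right) \left(-1\right)\right) \left(3 + 5 \cdot 6\right) = - 2 \cdot 10 \cdot 5 \left(3 + 30\right) = - 2 \cdot 50 \cdot 33 = \left(-2\right) 1650 = -3300$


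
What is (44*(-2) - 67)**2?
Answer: 24025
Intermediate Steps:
(44*(-2) - 67)**2 = (-88 - 67)**2 = (-155)**2 = 24025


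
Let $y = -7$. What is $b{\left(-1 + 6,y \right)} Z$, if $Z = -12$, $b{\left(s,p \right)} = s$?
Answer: $-60$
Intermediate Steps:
$b{\left(-1 + 6,y \right)} Z = \left(-1 + 6\right) \left(-12\right) = 5 \left(-12\right) = -60$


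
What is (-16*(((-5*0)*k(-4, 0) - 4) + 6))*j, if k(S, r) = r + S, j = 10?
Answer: -320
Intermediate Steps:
k(S, r) = S + r
(-16*(((-5*0)*k(-4, 0) - 4) + 6))*j = -16*(((-5*0)*(-4 + 0) - 4) + 6)*10 = -16*((0*(-4) - 4) + 6)*10 = -16*((0 - 4) + 6)*10 = -16*(-4 + 6)*10 = -16*2*10 = -32*10 = -320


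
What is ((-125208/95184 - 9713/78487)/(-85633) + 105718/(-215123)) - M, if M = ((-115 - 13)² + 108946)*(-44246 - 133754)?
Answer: 42641476219829282697251916801/1911424680227058226 ≈ 2.2309e+10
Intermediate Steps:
M = -22308740000 (M = ((-128)² + 108946)*(-178000) = (16384 + 108946)*(-178000) = 125330*(-178000) = -22308740000)
((-125208/95184 - 9713/78487)/(-85633) + 105718/(-215123)) - M = ((-125208/95184 - 9713/78487)/(-85633) + 105718/(-215123)) - 1*(-22308740000) = ((-125208*1/95184 - 9713*1/78487)*(-1/85633) + 105718*(-1/215123)) + 22308740000 = ((-1739/1322 - 9713/78487)*(-1/85633) - 105718/215123) + 22308740000 = (-149329479/103759814*(-1/85633) - 105718/215123) + 22308740000 = (149329479/8885264152262 - 105718/215123) + 22308740000 = -939300231443323199/1911424680227058226 + 22308740000 = 42641476219829282697251916801/1911424680227058226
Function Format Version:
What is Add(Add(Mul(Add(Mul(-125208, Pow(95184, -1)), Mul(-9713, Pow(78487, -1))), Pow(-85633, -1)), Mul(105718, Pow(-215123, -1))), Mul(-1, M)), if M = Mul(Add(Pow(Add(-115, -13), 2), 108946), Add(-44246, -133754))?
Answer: Rational(42641476219829282697251916801, 1911424680227058226) ≈ 2.2309e+10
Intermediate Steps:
M = -22308740000 (M = Mul(Add(Pow(-128, 2), 108946), -178000) = Mul(Add(16384, 108946), -178000) = Mul(125330, -178000) = -22308740000)
Add(Add(Mul(Add(Mul(-125208, Pow(95184, -1)), Mul(-9713, Pow(78487, -1))), Pow(-85633, -1)), Mul(105718, Pow(-215123, -1))), Mul(-1, M)) = Add(Add(Mul(Add(Mul(-125208, Pow(95184, -1)), Mul(-9713, Pow(78487, -1))), Pow(-85633, -1)), Mul(105718, Pow(-215123, -1))), Mul(-1, -22308740000)) = Add(Add(Mul(Add(Mul(-125208, Rational(1, 95184)), Mul(-9713, Rational(1, 78487))), Rational(-1, 85633)), Mul(105718, Rational(-1, 215123))), 22308740000) = Add(Add(Mul(Add(Rational(-1739, 1322), Rational(-9713, 78487)), Rational(-1, 85633)), Rational(-105718, 215123)), 22308740000) = Add(Add(Mul(Rational(-149329479, 103759814), Rational(-1, 85633)), Rational(-105718, 215123)), 22308740000) = Add(Add(Rational(149329479, 8885264152262), Rational(-105718, 215123)), 22308740000) = Add(Rational(-939300231443323199, 1911424680227058226), 22308740000) = Rational(42641476219829282697251916801, 1911424680227058226)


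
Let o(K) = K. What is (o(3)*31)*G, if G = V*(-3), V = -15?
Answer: 4185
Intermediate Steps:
G = 45 (G = -15*(-3) = 45)
(o(3)*31)*G = (3*31)*45 = 93*45 = 4185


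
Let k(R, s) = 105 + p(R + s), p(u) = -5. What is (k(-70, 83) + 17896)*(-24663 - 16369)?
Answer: -738411872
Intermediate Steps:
k(R, s) = 100 (k(R, s) = 105 - 5 = 100)
(k(-70, 83) + 17896)*(-24663 - 16369) = (100 + 17896)*(-24663 - 16369) = 17996*(-41032) = -738411872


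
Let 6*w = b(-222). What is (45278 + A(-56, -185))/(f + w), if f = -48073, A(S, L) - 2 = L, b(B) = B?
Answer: -9019/9622 ≈ -0.93733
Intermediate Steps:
A(S, L) = 2 + L
w = -37 (w = (⅙)*(-222) = -37)
(45278 + A(-56, -185))/(f + w) = (45278 + (2 - 185))/(-48073 - 37) = (45278 - 183)/(-48110) = 45095*(-1/48110) = -9019/9622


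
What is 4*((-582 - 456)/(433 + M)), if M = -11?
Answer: -2076/211 ≈ -9.8389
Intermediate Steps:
4*((-582 - 456)/(433 + M)) = 4*((-582 - 456)/(433 - 11)) = 4*(-1038/422) = 4*(-1038*1/422) = 4*(-519/211) = -2076/211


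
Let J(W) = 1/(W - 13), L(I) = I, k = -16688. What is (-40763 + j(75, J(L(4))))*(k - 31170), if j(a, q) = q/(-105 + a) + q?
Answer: 263363507231/135 ≈ 1.9508e+9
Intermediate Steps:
J(W) = 1/(-13 + W)
j(a, q) = q + q/(-105 + a) (j(a, q) = q/(-105 + a) + q = q + q/(-105 + a))
(-40763 + j(75, J(L(4))))*(k - 31170) = (-40763 + (-104 + 75)/((-13 + 4)*(-105 + 75)))*(-16688 - 31170) = (-40763 - 29/(-9*(-30)))*(-47858) = (-40763 - ⅑*(-1/30)*(-29))*(-47858) = (-40763 - 29/270)*(-47858) = -11006039/270*(-47858) = 263363507231/135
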